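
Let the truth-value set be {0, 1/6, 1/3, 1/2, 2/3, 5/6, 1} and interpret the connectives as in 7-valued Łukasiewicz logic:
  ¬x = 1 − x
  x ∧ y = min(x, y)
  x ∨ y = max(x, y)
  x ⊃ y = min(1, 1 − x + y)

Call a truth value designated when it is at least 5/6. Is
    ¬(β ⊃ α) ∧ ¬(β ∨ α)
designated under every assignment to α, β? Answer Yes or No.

Counterexample: take α = 0, β = 0.
β ⊃ α = 0 ⊃ 0 = 1
¬(β ⊃ α) = ¬1 = 0
β ∨ α = 0 ∨ 0 = 0
¬(β ∨ α) = ¬0 = 1
¬(β ⊃ α) ∧ ¬(β ∨ α) = 0 ∧ 1 = 0
This gives 0, which is below 5/6.

No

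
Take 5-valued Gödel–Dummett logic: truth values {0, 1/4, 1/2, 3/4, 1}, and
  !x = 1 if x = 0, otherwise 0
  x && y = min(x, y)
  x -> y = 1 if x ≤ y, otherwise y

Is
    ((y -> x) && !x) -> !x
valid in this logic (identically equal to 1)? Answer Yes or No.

Yes

At x = 1/4, y = 1/2, for instance:
y -> x = 1/2 -> 1/4 = 1/4
!x = !1/4 = 0
(y -> x) && !x = 1/4 && 0 = 0
((y -> x) && !x) -> !x = 0 -> 0 = 1
and checking the remaining 24 assignments likewise gives ≥ 1 in every case.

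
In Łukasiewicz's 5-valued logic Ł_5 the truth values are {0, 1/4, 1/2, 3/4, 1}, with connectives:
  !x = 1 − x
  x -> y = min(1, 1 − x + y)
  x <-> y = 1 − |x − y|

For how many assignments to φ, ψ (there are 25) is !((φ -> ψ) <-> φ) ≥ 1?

value 1: 6 assignments (counts)
value 3/4: 5 assignments
value 1/2: 6 assignments
value 1/4: 5 assignments
value 0: 3 assignments
So 6 of the 25 assignments meet the threshold.

6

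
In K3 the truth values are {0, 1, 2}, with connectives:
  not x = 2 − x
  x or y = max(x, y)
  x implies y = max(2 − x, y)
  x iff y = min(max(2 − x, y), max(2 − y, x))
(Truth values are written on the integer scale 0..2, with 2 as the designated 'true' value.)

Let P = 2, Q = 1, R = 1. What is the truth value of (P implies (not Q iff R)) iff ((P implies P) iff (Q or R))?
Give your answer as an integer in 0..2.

not Q = not 1 = 1
not Q iff R = 1 iff 1 = 1
P implies (not Q iff R) = 2 implies 1 = 1
P implies P = 2 implies 2 = 2
Q or R = 1 or 1 = 1
(P implies P) iff (Q or R) = 2 iff 1 = 1
(P implies (not Q iff R)) iff ((P implies P) iff (Q or R)) = 1 iff 1 = 1

1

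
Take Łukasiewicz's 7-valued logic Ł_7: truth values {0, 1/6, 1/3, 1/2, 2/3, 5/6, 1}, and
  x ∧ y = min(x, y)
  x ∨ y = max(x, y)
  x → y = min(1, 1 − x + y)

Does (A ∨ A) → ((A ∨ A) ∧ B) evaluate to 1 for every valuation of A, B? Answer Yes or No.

Counterexample: take A = 1/6, B = 0.
A ∨ A = 1/6 ∨ 1/6 = 1/6
(A ∨ A) ∧ B = 1/6 ∧ 0 = 0
(A ∨ A) → ((A ∨ A) ∧ B) = 1/6 → 0 = 5/6
This gives 5/6 ≠ 1.

No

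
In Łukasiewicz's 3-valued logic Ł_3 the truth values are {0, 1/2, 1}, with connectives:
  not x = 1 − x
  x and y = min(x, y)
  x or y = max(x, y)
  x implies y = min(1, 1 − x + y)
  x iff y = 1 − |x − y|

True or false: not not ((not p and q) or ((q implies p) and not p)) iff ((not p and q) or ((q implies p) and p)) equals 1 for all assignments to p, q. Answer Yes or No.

No

Counterexample: take p = 0, q = 0.
not p = not 0 = 1
not p and q = 1 and 0 = 0
q implies p = 0 implies 0 = 1
not p = not 0 = 1
(q implies p) and not p = 1 and 1 = 1
(not p and q) or ((q implies p) and not p) = 0 or 1 = 1
not ((not p and q) or ((q implies p) and not p)) = not 1 = 0
not not ((not p and q) or ((q implies p) and not p)) = not 0 = 1
not p = not 0 = 1
not p and q = 1 and 0 = 0
q implies p = 0 implies 0 = 1
(q implies p) and p = 1 and 0 = 0
(not p and q) or ((q implies p) and p) = 0 or 0 = 0
not not ((not p and q) or ((q implies p) and not p)) iff ((not p and q) or ((q implies p) and p)) = 1 iff 0 = 0
This gives 0 ≠ 1.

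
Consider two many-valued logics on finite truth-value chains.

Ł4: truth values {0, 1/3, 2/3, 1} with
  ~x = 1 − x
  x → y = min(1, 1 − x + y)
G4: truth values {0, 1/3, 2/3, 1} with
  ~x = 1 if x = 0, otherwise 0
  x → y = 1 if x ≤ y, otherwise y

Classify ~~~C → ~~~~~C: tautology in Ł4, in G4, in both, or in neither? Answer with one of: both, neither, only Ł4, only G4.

both

In Ł4: every assignment gives 1 — tautology.
In G4: every assignment gives 1 — tautology.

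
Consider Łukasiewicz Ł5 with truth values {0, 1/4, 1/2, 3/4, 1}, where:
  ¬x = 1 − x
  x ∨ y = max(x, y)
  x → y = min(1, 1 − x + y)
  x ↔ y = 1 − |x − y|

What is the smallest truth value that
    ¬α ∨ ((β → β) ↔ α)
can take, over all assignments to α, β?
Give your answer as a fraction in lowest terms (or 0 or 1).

Take α = 1/2, β = 0:
¬α = ¬1/2 = 1/2
β → β = 0 → 0 = 1
(β → β) ↔ α = 1 ↔ 1/2 = 1/2
¬α ∨ ((β → β) ↔ α) = 1/2 ∨ 1/2 = 1/2
No assignment yields a value below 1/2, so this is the minimum.

1/2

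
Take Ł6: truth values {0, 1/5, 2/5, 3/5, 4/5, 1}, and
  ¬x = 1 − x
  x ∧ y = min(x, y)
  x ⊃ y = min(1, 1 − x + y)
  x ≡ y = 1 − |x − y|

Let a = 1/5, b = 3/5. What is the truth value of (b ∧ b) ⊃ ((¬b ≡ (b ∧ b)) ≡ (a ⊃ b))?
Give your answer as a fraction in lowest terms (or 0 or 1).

1

b ∧ b = 3/5 ∧ 3/5 = 3/5
¬b = ¬3/5 = 2/5
b ∧ b = 3/5 ∧ 3/5 = 3/5
¬b ≡ (b ∧ b) = 2/5 ≡ 3/5 = 4/5
a ⊃ b = 1/5 ⊃ 3/5 = 1
(¬b ≡ (b ∧ b)) ≡ (a ⊃ b) = 4/5 ≡ 1 = 4/5
(b ∧ b) ⊃ ((¬b ≡ (b ∧ b)) ≡ (a ⊃ b)) = 3/5 ⊃ 4/5 = 1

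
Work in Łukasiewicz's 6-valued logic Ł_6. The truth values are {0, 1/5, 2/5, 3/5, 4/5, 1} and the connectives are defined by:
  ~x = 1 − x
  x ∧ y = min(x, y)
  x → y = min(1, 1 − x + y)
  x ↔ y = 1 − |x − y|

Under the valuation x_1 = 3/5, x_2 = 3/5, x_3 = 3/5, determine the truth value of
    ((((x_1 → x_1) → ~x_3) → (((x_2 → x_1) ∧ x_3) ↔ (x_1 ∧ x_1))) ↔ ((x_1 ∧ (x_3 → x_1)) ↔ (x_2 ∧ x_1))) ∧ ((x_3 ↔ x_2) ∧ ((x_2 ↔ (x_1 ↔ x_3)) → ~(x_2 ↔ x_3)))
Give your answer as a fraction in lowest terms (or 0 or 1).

2/5

x_1 → x_1 = 3/5 → 3/5 = 1
~x_3 = ~3/5 = 2/5
(x_1 → x_1) → ~x_3 = 1 → 2/5 = 2/5
x_2 → x_1 = 3/5 → 3/5 = 1
(x_2 → x_1) ∧ x_3 = 1 ∧ 3/5 = 3/5
x_1 ∧ x_1 = 3/5 ∧ 3/5 = 3/5
((x_2 → x_1) ∧ x_3) ↔ (x_1 ∧ x_1) = 3/5 ↔ 3/5 = 1
((x_1 → x_1) → ~x_3) → (((x_2 → x_1) ∧ x_3) ↔ (x_1 ∧ x_1)) = 2/5 → 1 = 1
x_3 → x_1 = 3/5 → 3/5 = 1
x_1 ∧ (x_3 → x_1) = 3/5 ∧ 1 = 3/5
x_2 ∧ x_1 = 3/5 ∧ 3/5 = 3/5
(x_1 ∧ (x_3 → x_1)) ↔ (x_2 ∧ x_1) = 3/5 ↔ 3/5 = 1
(((x_1 → x_1) → ~x_3) → (((x_2 → x_1) ∧ x_3) ↔ (x_1 ∧ x_1))) ↔ ((x_1 ∧ (x_3 → x_1)) ↔ (x_2 ∧ x_1)) = 1 ↔ 1 = 1
x_3 ↔ x_2 = 3/5 ↔ 3/5 = 1
x_1 ↔ x_3 = 3/5 ↔ 3/5 = 1
x_2 ↔ (x_1 ↔ x_3) = 3/5 ↔ 1 = 3/5
x_2 ↔ x_3 = 3/5 ↔ 3/5 = 1
~(x_2 ↔ x_3) = ~1 = 0
(x_2 ↔ (x_1 ↔ x_3)) → ~(x_2 ↔ x_3) = 3/5 → 0 = 2/5
(x_3 ↔ x_2) ∧ ((x_2 ↔ (x_1 ↔ x_3)) → ~(x_2 ↔ x_3)) = 1 ∧ 2/5 = 2/5
((((x_1 → x_1) → ~x_3) → (((x_2 → x_1) ∧ x_3) ↔ (x_1 ∧ x_1))) ↔ ((x_1 ∧ (x_3 → x_1)) ↔ (x_2 ∧ x_1))) ∧ ((x_3 ↔ x_2) ∧ ((x_2 ↔ (x_1 ↔ x_3)) → ~(x_2 ↔ x_3))) = 1 ∧ 2/5 = 2/5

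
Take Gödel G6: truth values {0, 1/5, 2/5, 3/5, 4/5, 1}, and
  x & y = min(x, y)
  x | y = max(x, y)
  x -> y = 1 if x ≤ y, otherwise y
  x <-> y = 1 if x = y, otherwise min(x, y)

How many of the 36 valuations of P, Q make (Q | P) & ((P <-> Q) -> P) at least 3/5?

value 1: 11 assignments (counts)
value 4/5: 9 assignments (counts)
value 3/5: 7 assignments (counts)
value 2/5: 5 assignments
value 1/5: 3 assignments
value 0: 1 assignment
So 27 of the 36 assignments meet the threshold.

27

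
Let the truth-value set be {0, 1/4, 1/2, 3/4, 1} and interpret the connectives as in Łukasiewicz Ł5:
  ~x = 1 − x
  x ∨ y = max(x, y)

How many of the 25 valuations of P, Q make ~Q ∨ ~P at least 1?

9

value 1: 9 assignments (counts)
value 3/4: 7 assignments
value 1/2: 5 assignments
value 1/4: 3 assignments
value 0: 1 assignment
So 9 of the 25 assignments meet the threshold.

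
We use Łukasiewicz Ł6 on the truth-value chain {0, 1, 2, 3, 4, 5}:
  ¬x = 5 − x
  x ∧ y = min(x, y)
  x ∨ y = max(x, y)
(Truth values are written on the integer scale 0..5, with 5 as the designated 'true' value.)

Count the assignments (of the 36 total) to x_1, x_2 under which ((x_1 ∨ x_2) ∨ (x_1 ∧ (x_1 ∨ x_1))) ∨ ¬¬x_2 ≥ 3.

value 5: 11 assignments (counts)
value 4: 9 assignments (counts)
value 3: 7 assignments (counts)
value 2: 5 assignments
value 1: 3 assignments
value 0: 1 assignment
So 27 of the 36 assignments meet the threshold.

27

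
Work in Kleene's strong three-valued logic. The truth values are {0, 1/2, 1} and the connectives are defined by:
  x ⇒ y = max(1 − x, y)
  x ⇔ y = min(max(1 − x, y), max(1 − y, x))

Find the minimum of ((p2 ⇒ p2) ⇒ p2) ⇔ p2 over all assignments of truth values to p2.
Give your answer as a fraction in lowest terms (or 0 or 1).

1/2

Take p2 = 1/2:
p2 ⇒ p2 = 1/2 ⇒ 1/2 = 1/2
(p2 ⇒ p2) ⇒ p2 = 1/2 ⇒ 1/2 = 1/2
((p2 ⇒ p2) ⇒ p2) ⇔ p2 = 1/2 ⇔ 1/2 = 1/2
No assignment yields a value below 1/2, so this is the minimum.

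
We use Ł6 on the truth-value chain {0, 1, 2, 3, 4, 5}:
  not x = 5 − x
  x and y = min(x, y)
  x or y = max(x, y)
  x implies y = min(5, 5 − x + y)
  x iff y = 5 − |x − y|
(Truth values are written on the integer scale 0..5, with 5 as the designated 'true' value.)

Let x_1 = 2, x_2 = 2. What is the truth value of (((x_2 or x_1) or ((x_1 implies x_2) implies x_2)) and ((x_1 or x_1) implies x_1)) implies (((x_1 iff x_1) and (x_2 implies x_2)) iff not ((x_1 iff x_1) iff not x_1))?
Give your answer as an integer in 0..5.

x_2 or x_1 = 2 or 2 = 2
x_1 implies x_2 = 2 implies 2 = 5
(x_1 implies x_2) implies x_2 = 5 implies 2 = 2
(x_2 or x_1) or ((x_1 implies x_2) implies x_2) = 2 or 2 = 2
x_1 or x_1 = 2 or 2 = 2
(x_1 or x_1) implies x_1 = 2 implies 2 = 5
((x_2 or x_1) or ((x_1 implies x_2) implies x_2)) and ((x_1 or x_1) implies x_1) = 2 and 5 = 2
x_1 iff x_1 = 2 iff 2 = 5
x_2 implies x_2 = 2 implies 2 = 5
(x_1 iff x_1) and (x_2 implies x_2) = 5 and 5 = 5
x_1 iff x_1 = 2 iff 2 = 5
not x_1 = not 2 = 3
(x_1 iff x_1) iff not x_1 = 5 iff 3 = 3
not ((x_1 iff x_1) iff not x_1) = not 3 = 2
((x_1 iff x_1) and (x_2 implies x_2)) iff not ((x_1 iff x_1) iff not x_1) = 5 iff 2 = 2
(((x_2 or x_1) or ((x_1 implies x_2) implies x_2)) and ((x_1 or x_1) implies x_1)) implies (((x_1 iff x_1) and (x_2 implies x_2)) iff not ((x_1 iff x_1) iff not x_1)) = 2 implies 2 = 5

5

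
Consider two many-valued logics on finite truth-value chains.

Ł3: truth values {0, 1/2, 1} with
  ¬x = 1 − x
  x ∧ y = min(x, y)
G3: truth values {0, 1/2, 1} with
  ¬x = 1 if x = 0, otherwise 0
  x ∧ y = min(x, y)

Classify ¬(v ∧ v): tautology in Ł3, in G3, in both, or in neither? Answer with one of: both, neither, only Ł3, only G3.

In Ł3: at v = 1/2 the value is 1/2 — not a tautology.
In G3: at v = 1/2 the value is 0 — not a tautology.

neither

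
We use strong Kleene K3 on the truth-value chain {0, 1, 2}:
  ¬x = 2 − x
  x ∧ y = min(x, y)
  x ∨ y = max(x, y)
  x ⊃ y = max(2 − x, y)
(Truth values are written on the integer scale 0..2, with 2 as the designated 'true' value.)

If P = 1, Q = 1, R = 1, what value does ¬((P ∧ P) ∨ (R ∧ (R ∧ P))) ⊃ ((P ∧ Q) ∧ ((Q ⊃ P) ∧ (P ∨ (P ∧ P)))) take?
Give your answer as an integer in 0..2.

1

P ∧ P = 1 ∧ 1 = 1
R ∧ P = 1 ∧ 1 = 1
R ∧ (R ∧ P) = 1 ∧ 1 = 1
(P ∧ P) ∨ (R ∧ (R ∧ P)) = 1 ∨ 1 = 1
¬((P ∧ P) ∨ (R ∧ (R ∧ P))) = ¬1 = 1
P ∧ Q = 1 ∧ 1 = 1
Q ⊃ P = 1 ⊃ 1 = 1
P ∧ P = 1 ∧ 1 = 1
P ∨ (P ∧ P) = 1 ∨ 1 = 1
(Q ⊃ P) ∧ (P ∨ (P ∧ P)) = 1 ∧ 1 = 1
(P ∧ Q) ∧ ((Q ⊃ P) ∧ (P ∨ (P ∧ P))) = 1 ∧ 1 = 1
¬((P ∧ P) ∨ (R ∧ (R ∧ P))) ⊃ ((P ∧ Q) ∧ ((Q ⊃ P) ∧ (P ∨ (P ∧ P)))) = 1 ⊃ 1 = 1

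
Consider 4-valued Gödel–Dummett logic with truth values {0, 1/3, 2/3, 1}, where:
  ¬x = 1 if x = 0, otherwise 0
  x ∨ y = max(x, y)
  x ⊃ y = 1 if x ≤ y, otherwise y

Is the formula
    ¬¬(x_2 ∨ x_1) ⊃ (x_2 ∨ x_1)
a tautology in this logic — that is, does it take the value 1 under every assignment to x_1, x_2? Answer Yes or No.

Counterexample: take x_1 = 0, x_2 = 1/3.
x_2 ∨ x_1 = 1/3 ∨ 0 = 1/3
¬(x_2 ∨ x_1) = ¬1/3 = 0
¬¬(x_2 ∨ x_1) = ¬0 = 1
¬¬(x_2 ∨ x_1) ⊃ (x_2 ∨ x_1) = 1 ⊃ 1/3 = 1/3
This gives 1/3 ≠ 1.

No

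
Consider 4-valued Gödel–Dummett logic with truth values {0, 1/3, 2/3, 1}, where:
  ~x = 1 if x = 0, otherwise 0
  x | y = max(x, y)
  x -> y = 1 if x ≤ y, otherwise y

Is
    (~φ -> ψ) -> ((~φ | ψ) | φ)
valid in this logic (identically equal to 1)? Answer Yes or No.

No

Counterexample: take φ = 1/3, ψ = 0.
~φ = ~1/3 = 0
~φ -> ψ = 0 -> 0 = 1
~φ = ~1/3 = 0
~φ | ψ = 0 | 0 = 0
(~φ | ψ) | φ = 0 | 1/3 = 1/3
(~φ -> ψ) -> ((~φ | ψ) | φ) = 1 -> 1/3 = 1/3
This gives 1/3 ≠ 1.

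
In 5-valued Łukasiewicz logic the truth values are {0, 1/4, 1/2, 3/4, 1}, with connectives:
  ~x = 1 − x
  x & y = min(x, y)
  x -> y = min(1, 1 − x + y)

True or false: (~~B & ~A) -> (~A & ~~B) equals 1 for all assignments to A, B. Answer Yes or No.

At A = 3/4, B = 3/4, for instance:
~B = ~3/4 = 1/4
~~B = ~1/4 = 3/4
~A = ~3/4 = 1/4
~~B & ~A = 3/4 & 1/4 = 1/4
~A & ~~B = 1/4 & 3/4 = 1/4
(~~B & ~A) -> (~A & ~~B) = 1/4 -> 1/4 = 1
and checking the remaining 24 assignments likewise gives ≥ 1 in every case.

Yes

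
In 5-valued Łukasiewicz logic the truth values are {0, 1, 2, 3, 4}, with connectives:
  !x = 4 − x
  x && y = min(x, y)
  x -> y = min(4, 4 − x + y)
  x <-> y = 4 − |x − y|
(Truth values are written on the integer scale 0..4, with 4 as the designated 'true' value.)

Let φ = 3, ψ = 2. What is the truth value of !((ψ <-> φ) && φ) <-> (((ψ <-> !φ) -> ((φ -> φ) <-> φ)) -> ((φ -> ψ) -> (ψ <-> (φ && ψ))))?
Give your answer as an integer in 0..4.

ψ <-> φ = 2 <-> 3 = 3
(ψ <-> φ) && φ = 3 && 3 = 3
!((ψ <-> φ) && φ) = !3 = 1
!φ = !3 = 1
ψ <-> !φ = 2 <-> 1 = 3
φ -> φ = 3 -> 3 = 4
(φ -> φ) <-> φ = 4 <-> 3 = 3
(ψ <-> !φ) -> ((φ -> φ) <-> φ) = 3 -> 3 = 4
φ -> ψ = 3 -> 2 = 3
φ && ψ = 3 && 2 = 2
ψ <-> (φ && ψ) = 2 <-> 2 = 4
(φ -> ψ) -> (ψ <-> (φ && ψ)) = 3 -> 4 = 4
((ψ <-> !φ) -> ((φ -> φ) <-> φ)) -> ((φ -> ψ) -> (ψ <-> (φ && ψ))) = 4 -> 4 = 4
!((ψ <-> φ) && φ) <-> (((ψ <-> !φ) -> ((φ -> φ) <-> φ)) -> ((φ -> ψ) -> (ψ <-> (φ && ψ)))) = 1 <-> 4 = 1

1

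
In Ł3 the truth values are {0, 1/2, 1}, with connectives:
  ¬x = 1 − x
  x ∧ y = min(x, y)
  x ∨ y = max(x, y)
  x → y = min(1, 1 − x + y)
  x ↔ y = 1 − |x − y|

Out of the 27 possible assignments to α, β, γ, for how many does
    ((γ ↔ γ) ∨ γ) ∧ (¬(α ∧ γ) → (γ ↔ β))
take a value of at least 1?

16

value 1: 16 assignments (counts)
value 1/2: 7 assignments
value 0: 4 assignments
So 16 of the 27 assignments meet the threshold.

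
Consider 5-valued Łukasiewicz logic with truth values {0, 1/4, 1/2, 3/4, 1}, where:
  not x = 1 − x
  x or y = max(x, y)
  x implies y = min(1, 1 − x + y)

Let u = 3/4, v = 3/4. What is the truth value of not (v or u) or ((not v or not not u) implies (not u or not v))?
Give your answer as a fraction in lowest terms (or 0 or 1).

1/2

v or u = 3/4 or 3/4 = 3/4
not (v or u) = not 3/4 = 1/4
not v = not 3/4 = 1/4
not u = not 3/4 = 1/4
not not u = not 1/4 = 3/4
not v or not not u = 1/4 or 3/4 = 3/4
not u = not 3/4 = 1/4
not v = not 3/4 = 1/4
not u or not v = 1/4 or 1/4 = 1/4
(not v or not not u) implies (not u or not v) = 3/4 implies 1/4 = 1/2
not (v or u) or ((not v or not not u) implies (not u or not v)) = 1/4 or 1/2 = 1/2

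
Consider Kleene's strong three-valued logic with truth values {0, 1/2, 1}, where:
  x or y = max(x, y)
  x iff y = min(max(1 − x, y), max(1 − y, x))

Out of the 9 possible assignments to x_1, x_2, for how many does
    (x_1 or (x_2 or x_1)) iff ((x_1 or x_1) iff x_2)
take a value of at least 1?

1

x_1 = 0, x_2 = 0 ↦ 0  <
x_1 = 0, x_2 = 1/2 ↦ 1/2  <
x_1 = 0, x_2 = 1 ↦ 0  <
x_1 = 1/2, x_2 = 0 ↦ 1/2  <
x_1 = 1/2, x_2 = 1/2 ↦ 1/2  <
x_1 = 1/2, x_2 = 1 ↦ 1/2  <
x_1 = 1, x_2 = 0 ↦ 0  <
x_1 = 1, x_2 = 1/2 ↦ 1/2  <
x_1 = 1, x_2 = 1 ↦ 1  ≥
So 1 of the 9 assignments meets the threshold.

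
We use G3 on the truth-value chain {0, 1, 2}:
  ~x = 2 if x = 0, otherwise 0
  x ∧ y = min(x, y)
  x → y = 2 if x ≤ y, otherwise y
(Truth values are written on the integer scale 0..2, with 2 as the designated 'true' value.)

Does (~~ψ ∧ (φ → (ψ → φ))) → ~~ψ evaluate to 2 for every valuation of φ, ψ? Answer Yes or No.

Yes

φ = 0, ψ = 0 ↦ 2
φ = 0, ψ = 1 ↦ 2
φ = 0, ψ = 2 ↦ 2
φ = 1, ψ = 0 ↦ 2
φ = 1, ψ = 1 ↦ 2
φ = 1, ψ = 2 ↦ 2
φ = 2, ψ = 0 ↦ 2
φ = 2, ψ = 1 ↦ 2
φ = 2, ψ = 2 ↦ 2
Every assignment gives a value ≥ 2.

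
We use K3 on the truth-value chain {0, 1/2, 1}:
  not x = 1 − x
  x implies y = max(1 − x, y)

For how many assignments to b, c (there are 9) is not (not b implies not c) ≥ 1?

1

b = 0, c = 0 ↦ 0  <
b = 0, c = 1/2 ↦ 1/2  <
b = 0, c = 1 ↦ 1  ≥
b = 1/2, c = 0 ↦ 0  <
b = 1/2, c = 1/2 ↦ 1/2  <
b = 1/2, c = 1 ↦ 1/2  <
b = 1, c = 0 ↦ 0  <
b = 1, c = 1/2 ↦ 0  <
b = 1, c = 1 ↦ 0  <
So 1 of the 9 assignments meets the threshold.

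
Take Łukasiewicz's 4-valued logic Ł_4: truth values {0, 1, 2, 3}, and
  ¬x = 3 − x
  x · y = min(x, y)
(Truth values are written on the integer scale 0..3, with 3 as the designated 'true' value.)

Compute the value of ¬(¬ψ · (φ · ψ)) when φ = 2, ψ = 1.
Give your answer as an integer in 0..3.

2

¬ψ = ¬1 = 2
φ · ψ = 2 · 1 = 1
¬ψ · (φ · ψ) = 2 · 1 = 1
¬(¬ψ · (φ · ψ)) = ¬1 = 2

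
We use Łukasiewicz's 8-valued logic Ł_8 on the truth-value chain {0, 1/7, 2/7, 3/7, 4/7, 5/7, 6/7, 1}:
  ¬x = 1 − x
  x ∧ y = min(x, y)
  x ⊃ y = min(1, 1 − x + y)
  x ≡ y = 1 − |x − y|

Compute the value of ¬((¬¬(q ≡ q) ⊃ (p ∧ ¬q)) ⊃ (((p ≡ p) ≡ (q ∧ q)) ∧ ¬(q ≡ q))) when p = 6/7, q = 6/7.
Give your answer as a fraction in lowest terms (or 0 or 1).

q ≡ q = 6/7 ≡ 6/7 = 1
¬(q ≡ q) = ¬1 = 0
¬¬(q ≡ q) = ¬0 = 1
¬q = ¬6/7 = 1/7
p ∧ ¬q = 6/7 ∧ 1/7 = 1/7
¬¬(q ≡ q) ⊃ (p ∧ ¬q) = 1 ⊃ 1/7 = 1/7
p ≡ p = 6/7 ≡ 6/7 = 1
q ∧ q = 6/7 ∧ 6/7 = 6/7
(p ≡ p) ≡ (q ∧ q) = 1 ≡ 6/7 = 6/7
q ≡ q = 6/7 ≡ 6/7 = 1
¬(q ≡ q) = ¬1 = 0
((p ≡ p) ≡ (q ∧ q)) ∧ ¬(q ≡ q) = 6/7 ∧ 0 = 0
(¬¬(q ≡ q) ⊃ (p ∧ ¬q)) ⊃ (((p ≡ p) ≡ (q ∧ q)) ∧ ¬(q ≡ q)) = 1/7 ⊃ 0 = 6/7
¬((¬¬(q ≡ q) ⊃ (p ∧ ¬q)) ⊃ (((p ≡ p) ≡ (q ∧ q)) ∧ ¬(q ≡ q))) = ¬6/7 = 1/7

1/7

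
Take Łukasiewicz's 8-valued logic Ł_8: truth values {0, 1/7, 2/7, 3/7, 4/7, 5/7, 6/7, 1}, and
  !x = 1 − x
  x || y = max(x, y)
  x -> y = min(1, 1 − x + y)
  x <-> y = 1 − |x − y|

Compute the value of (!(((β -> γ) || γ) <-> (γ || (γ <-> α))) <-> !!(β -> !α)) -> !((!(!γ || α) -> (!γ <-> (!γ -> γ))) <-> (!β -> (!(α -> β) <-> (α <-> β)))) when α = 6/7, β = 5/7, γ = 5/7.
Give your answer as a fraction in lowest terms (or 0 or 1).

2/7

β -> γ = 5/7 -> 5/7 = 1
(β -> γ) || γ = 1 || 5/7 = 1
γ <-> α = 5/7 <-> 6/7 = 6/7
γ || (γ <-> α) = 5/7 || 6/7 = 6/7
((β -> γ) || γ) <-> (γ || (γ <-> α)) = 1 <-> 6/7 = 6/7
!(((β -> γ) || γ) <-> (γ || (γ <-> α))) = !6/7 = 1/7
!α = !6/7 = 1/7
β -> !α = 5/7 -> 1/7 = 3/7
!(β -> !α) = !3/7 = 4/7
!!(β -> !α) = !4/7 = 3/7
!(((β -> γ) || γ) <-> (γ || (γ <-> α))) <-> !!(β -> !α) = 1/7 <-> 3/7 = 5/7
!γ = !5/7 = 2/7
!γ || α = 2/7 || 6/7 = 6/7
!(!γ || α) = !6/7 = 1/7
!γ = !5/7 = 2/7
!γ = !5/7 = 2/7
!γ -> γ = 2/7 -> 5/7 = 1
!γ <-> (!γ -> γ) = 2/7 <-> 1 = 2/7
!(!γ || α) -> (!γ <-> (!γ -> γ)) = 1/7 -> 2/7 = 1
!β = !5/7 = 2/7
α -> β = 6/7 -> 5/7 = 6/7
!(α -> β) = !6/7 = 1/7
α <-> β = 6/7 <-> 5/7 = 6/7
!(α -> β) <-> (α <-> β) = 1/7 <-> 6/7 = 2/7
!β -> (!(α -> β) <-> (α <-> β)) = 2/7 -> 2/7 = 1
(!(!γ || α) -> (!γ <-> (!γ -> γ))) <-> (!β -> (!(α -> β) <-> (α <-> β))) = 1 <-> 1 = 1
!((!(!γ || α) -> (!γ <-> (!γ -> γ))) <-> (!β -> (!(α -> β) <-> (α <-> β)))) = !1 = 0
(!(((β -> γ) || γ) <-> (γ || (γ <-> α))) <-> !!(β -> !α)) -> !((!(!γ || α) -> (!γ <-> (!γ -> γ))) <-> (!β -> (!(α -> β) <-> (α <-> β)))) = 5/7 -> 0 = 2/7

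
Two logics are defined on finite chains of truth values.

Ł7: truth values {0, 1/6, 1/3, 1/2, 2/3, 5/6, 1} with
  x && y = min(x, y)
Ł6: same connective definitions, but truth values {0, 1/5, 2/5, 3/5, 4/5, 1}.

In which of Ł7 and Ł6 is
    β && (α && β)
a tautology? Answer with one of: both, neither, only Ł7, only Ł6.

neither

In Ł7: at α = 0, β = 0 the value is 0 — not a tautology.
In Ł6: at α = 0, β = 0 the value is 0 — not a tautology.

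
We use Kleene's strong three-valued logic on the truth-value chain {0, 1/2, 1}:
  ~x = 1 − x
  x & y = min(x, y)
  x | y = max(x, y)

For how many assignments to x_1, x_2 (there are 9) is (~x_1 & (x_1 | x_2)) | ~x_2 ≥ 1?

x_1 = 0, x_2 = 0 ↦ 1  ≥
x_1 = 0, x_2 = 1/2 ↦ 1/2  <
x_1 = 0, x_2 = 1 ↦ 1  ≥
x_1 = 1/2, x_2 = 0 ↦ 1  ≥
x_1 = 1/2, x_2 = 1/2 ↦ 1/2  <
x_1 = 1/2, x_2 = 1 ↦ 1/2  <
x_1 = 1, x_2 = 0 ↦ 1  ≥
x_1 = 1, x_2 = 1/2 ↦ 1/2  <
x_1 = 1, x_2 = 1 ↦ 0  <
So 4 of the 9 assignments meet the threshold.

4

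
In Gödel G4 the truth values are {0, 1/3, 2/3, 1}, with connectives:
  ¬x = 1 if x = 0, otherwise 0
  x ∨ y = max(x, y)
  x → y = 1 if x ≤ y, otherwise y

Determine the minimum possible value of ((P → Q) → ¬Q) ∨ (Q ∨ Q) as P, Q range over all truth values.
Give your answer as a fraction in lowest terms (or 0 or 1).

1/3

Take P = 0, Q = 1/3:
P → Q = 0 → 1/3 = 1
¬Q = ¬1/3 = 0
(P → Q) → ¬Q = 1 → 0 = 0
Q ∨ Q = 1/3 ∨ 1/3 = 1/3
((P → Q) → ¬Q) ∨ (Q ∨ Q) = 0 ∨ 1/3 = 1/3
No assignment yields a value below 1/3, so this is the minimum.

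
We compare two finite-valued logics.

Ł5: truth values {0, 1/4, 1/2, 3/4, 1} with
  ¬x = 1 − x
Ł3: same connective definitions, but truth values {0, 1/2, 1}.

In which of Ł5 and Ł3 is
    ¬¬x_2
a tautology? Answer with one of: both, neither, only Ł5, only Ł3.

In Ł5: at x_2 = 0 the value is 0 — not a tautology.
In Ł3: at x_2 = 0 the value is 0 — not a tautology.

neither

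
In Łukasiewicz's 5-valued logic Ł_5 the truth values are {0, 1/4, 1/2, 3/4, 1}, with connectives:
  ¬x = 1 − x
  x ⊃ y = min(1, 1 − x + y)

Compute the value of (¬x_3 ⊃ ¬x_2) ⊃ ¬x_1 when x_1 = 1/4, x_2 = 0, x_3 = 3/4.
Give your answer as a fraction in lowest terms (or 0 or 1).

¬x_3 = ¬3/4 = 1/4
¬x_2 = ¬0 = 1
¬x_3 ⊃ ¬x_2 = 1/4 ⊃ 1 = 1
¬x_1 = ¬1/4 = 3/4
(¬x_3 ⊃ ¬x_2) ⊃ ¬x_1 = 1 ⊃ 3/4 = 3/4

3/4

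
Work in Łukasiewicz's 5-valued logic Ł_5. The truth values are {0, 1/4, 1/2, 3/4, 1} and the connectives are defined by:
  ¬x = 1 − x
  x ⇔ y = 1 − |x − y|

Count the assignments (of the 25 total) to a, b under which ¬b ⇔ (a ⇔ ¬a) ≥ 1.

5

value 1: 5 assignments (counts)
value 3/4: 7 assignments
value 1/2: 7 assignments
value 1/4: 3 assignments
value 0: 3 assignments
So 5 of the 25 assignments meet the threshold.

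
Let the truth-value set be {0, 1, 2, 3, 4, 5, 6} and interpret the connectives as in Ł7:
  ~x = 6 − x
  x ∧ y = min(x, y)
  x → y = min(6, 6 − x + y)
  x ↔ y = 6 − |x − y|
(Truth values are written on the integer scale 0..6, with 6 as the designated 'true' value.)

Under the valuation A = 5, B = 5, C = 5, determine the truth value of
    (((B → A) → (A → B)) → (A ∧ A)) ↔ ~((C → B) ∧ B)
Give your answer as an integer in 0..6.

2

B → A = 5 → 5 = 6
A → B = 5 → 5 = 6
(B → A) → (A → B) = 6 → 6 = 6
A ∧ A = 5 ∧ 5 = 5
((B → A) → (A → B)) → (A ∧ A) = 6 → 5 = 5
C → B = 5 → 5 = 6
(C → B) ∧ B = 6 ∧ 5 = 5
~((C → B) ∧ B) = ~5 = 1
(((B → A) → (A → B)) → (A ∧ A)) ↔ ~((C → B) ∧ B) = 5 ↔ 1 = 2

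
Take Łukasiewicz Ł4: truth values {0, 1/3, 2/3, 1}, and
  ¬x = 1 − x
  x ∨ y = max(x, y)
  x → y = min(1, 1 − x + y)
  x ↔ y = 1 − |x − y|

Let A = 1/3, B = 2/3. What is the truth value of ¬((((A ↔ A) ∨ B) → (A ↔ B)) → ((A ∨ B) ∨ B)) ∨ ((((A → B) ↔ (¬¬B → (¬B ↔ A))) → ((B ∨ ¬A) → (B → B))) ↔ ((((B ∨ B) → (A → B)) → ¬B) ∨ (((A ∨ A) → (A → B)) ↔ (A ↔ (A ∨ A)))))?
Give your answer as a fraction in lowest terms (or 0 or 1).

A ↔ A = 1/3 ↔ 1/3 = 1
(A ↔ A) ∨ B = 1 ∨ 2/3 = 1
A ↔ B = 1/3 ↔ 2/3 = 2/3
((A ↔ A) ∨ B) → (A ↔ B) = 1 → 2/3 = 2/3
A ∨ B = 1/3 ∨ 2/3 = 2/3
(A ∨ B) ∨ B = 2/3 ∨ 2/3 = 2/3
(((A ↔ A) ∨ B) → (A ↔ B)) → ((A ∨ B) ∨ B) = 2/3 → 2/3 = 1
¬((((A ↔ A) ∨ B) → (A ↔ B)) → ((A ∨ B) ∨ B)) = ¬1 = 0
A → B = 1/3 → 2/3 = 1
¬B = ¬2/3 = 1/3
¬¬B = ¬1/3 = 2/3
¬B = ¬2/3 = 1/3
¬B ↔ A = 1/3 ↔ 1/3 = 1
¬¬B → (¬B ↔ A) = 2/3 → 1 = 1
(A → B) ↔ (¬¬B → (¬B ↔ A)) = 1 ↔ 1 = 1
¬A = ¬1/3 = 2/3
B ∨ ¬A = 2/3 ∨ 2/3 = 2/3
B → B = 2/3 → 2/3 = 1
(B ∨ ¬A) → (B → B) = 2/3 → 1 = 1
((A → B) ↔ (¬¬B → (¬B ↔ A))) → ((B ∨ ¬A) → (B → B)) = 1 → 1 = 1
B ∨ B = 2/3 ∨ 2/3 = 2/3
A → B = 1/3 → 2/3 = 1
(B ∨ B) → (A → B) = 2/3 → 1 = 1
¬B = ¬2/3 = 1/3
((B ∨ B) → (A → B)) → ¬B = 1 → 1/3 = 1/3
A ∨ A = 1/3 ∨ 1/3 = 1/3
A → B = 1/3 → 2/3 = 1
(A ∨ A) → (A → B) = 1/3 → 1 = 1
A ∨ A = 1/3 ∨ 1/3 = 1/3
A ↔ (A ∨ A) = 1/3 ↔ 1/3 = 1
((A ∨ A) → (A → B)) ↔ (A ↔ (A ∨ A)) = 1 ↔ 1 = 1
(((B ∨ B) → (A → B)) → ¬B) ∨ (((A ∨ A) → (A → B)) ↔ (A ↔ (A ∨ A))) = 1/3 ∨ 1 = 1
(((A → B) ↔ (¬¬B → (¬B ↔ A))) → ((B ∨ ¬A) → (B → B))) ↔ ((((B ∨ B) → (A → B)) → ¬B) ∨ (((A ∨ A) → (A → B)) ↔ (A ↔ (A ∨ A)))) = 1 ↔ 1 = 1
¬((((A ↔ A) ∨ B) → (A ↔ B)) → ((A ∨ B) ∨ B)) ∨ ((((A → B) ↔ (¬¬B → (¬B ↔ A))) → ((B ∨ ¬A) → (B → B))) ↔ ((((B ∨ B) → (A → B)) → ¬B) ∨ (((A ∨ A) → (A → B)) ↔ (A ↔ (A ∨ A))))) = 0 ∨ 1 = 1

1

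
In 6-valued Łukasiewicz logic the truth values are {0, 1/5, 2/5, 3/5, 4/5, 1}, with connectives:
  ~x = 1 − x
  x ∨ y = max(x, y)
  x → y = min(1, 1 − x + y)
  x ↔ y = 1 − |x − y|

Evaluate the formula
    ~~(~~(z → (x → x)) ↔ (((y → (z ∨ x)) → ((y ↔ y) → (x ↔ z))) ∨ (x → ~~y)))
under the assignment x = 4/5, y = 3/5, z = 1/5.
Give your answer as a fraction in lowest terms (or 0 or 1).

4/5

x → x = 4/5 → 4/5 = 1
z → (x → x) = 1/5 → 1 = 1
~(z → (x → x)) = ~1 = 0
~~(z → (x → x)) = ~0 = 1
z ∨ x = 1/5 ∨ 4/5 = 4/5
y → (z ∨ x) = 3/5 → 4/5 = 1
y ↔ y = 3/5 ↔ 3/5 = 1
x ↔ z = 4/5 ↔ 1/5 = 2/5
(y ↔ y) → (x ↔ z) = 1 → 2/5 = 2/5
(y → (z ∨ x)) → ((y ↔ y) → (x ↔ z)) = 1 → 2/5 = 2/5
~y = ~3/5 = 2/5
~~y = ~2/5 = 3/5
x → ~~y = 4/5 → 3/5 = 4/5
((y → (z ∨ x)) → ((y ↔ y) → (x ↔ z))) ∨ (x → ~~y) = 2/5 ∨ 4/5 = 4/5
~~(z → (x → x)) ↔ (((y → (z ∨ x)) → ((y ↔ y) → (x ↔ z))) ∨ (x → ~~y)) = 1 ↔ 4/5 = 4/5
~(~~(z → (x → x)) ↔ (((y → (z ∨ x)) → ((y ↔ y) → (x ↔ z))) ∨ (x → ~~y))) = ~4/5 = 1/5
~~(~~(z → (x → x)) ↔ (((y → (z ∨ x)) → ((y ↔ y) → (x ↔ z))) ∨ (x → ~~y))) = ~1/5 = 4/5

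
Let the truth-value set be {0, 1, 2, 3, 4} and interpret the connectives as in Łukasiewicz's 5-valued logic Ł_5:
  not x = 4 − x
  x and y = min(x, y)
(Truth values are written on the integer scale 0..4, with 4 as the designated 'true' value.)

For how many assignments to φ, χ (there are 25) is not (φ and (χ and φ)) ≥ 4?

9

value 4: 9 assignments (counts)
value 3: 7 assignments
value 2: 5 assignments
value 1: 3 assignments
value 0: 1 assignment
So 9 of the 25 assignments meet the threshold.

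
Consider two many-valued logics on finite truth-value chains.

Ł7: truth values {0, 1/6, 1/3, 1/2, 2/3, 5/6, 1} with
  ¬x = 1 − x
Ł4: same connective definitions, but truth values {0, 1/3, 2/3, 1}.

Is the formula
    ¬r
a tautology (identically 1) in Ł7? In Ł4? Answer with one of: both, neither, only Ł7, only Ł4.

neither

In Ł7: at r = 1/6 the value is 5/6 — not a tautology.
In Ł4: at r = 1/3 the value is 2/3 — not a tautology.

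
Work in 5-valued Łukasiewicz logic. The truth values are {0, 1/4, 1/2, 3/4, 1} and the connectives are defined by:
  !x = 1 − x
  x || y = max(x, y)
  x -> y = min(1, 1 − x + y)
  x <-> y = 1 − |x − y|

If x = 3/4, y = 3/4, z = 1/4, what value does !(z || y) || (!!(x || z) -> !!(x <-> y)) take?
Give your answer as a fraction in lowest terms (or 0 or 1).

z || y = 1/4 || 3/4 = 3/4
!(z || y) = !3/4 = 1/4
x || z = 3/4 || 1/4 = 3/4
!(x || z) = !3/4 = 1/4
!!(x || z) = !1/4 = 3/4
x <-> y = 3/4 <-> 3/4 = 1
!(x <-> y) = !1 = 0
!!(x <-> y) = !0 = 1
!!(x || z) -> !!(x <-> y) = 3/4 -> 1 = 1
!(z || y) || (!!(x || z) -> !!(x <-> y)) = 1/4 || 1 = 1

1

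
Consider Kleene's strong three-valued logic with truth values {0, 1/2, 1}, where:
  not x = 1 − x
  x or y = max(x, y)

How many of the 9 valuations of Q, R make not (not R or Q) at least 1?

1

Q = 0, R = 0 ↦ 0  <
Q = 0, R = 1/2 ↦ 1/2  <
Q = 0, R = 1 ↦ 1  ≥
Q = 1/2, R = 0 ↦ 0  <
Q = 1/2, R = 1/2 ↦ 1/2  <
Q = 1/2, R = 1 ↦ 1/2  <
Q = 1, R = 0 ↦ 0  <
Q = 1, R = 1/2 ↦ 0  <
Q = 1, R = 1 ↦ 0  <
So 1 of the 9 assignments meets the threshold.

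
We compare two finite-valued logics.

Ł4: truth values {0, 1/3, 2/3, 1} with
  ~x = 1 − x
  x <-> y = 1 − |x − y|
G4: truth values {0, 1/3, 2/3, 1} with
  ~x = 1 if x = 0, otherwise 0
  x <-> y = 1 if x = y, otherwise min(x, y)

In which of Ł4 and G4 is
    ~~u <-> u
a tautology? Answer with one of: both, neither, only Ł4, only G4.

only Ł4

In Ł4: every assignment gives 1 — tautology.
In G4: at u = 1/3 the value is 1/3 — not a tautology.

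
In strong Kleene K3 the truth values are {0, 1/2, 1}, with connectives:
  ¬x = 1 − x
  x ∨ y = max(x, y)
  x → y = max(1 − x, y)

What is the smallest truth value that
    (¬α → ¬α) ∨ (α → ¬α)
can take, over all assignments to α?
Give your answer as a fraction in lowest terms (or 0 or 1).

Take α = 1/2:
¬α = ¬1/2 = 1/2
¬α = ¬1/2 = 1/2
¬α → ¬α = 1/2 → 1/2 = 1/2
¬α = ¬1/2 = 1/2
α → ¬α = 1/2 → 1/2 = 1/2
(¬α → ¬α) ∨ (α → ¬α) = 1/2 ∨ 1/2 = 1/2
No assignment yields a value below 1/2, so this is the minimum.

1/2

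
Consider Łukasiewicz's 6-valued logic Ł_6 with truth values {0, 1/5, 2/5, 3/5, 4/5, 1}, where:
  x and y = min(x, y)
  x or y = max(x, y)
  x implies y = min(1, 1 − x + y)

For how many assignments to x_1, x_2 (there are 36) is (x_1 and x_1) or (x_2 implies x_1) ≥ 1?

21

value 1: 21 assignments (counts)
value 4/5: 5 assignments
value 3/5: 4 assignments
value 2/5: 3 assignments
value 1/5: 2 assignments
value 0: 1 assignment
So 21 of the 36 assignments meet the threshold.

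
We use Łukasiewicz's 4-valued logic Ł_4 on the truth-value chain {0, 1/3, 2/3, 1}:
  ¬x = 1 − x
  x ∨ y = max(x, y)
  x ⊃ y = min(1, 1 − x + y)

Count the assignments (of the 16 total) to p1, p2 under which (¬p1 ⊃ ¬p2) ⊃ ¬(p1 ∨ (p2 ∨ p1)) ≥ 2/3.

p1 = 0, p2 = 0 ↦ 1  ≥
p1 = 0, p2 = 1/3 ↦ 1  ≥
p1 = 0, p2 = 2/3 ↦ 1  ≥
p1 = 0, p2 = 1 ↦ 1  ≥
p1 = 1/3, p2 = 0 ↦ 2/3  ≥
p1 = 1/3, p2 = 1/3 ↦ 2/3  ≥
p1 = 1/3, p2 = 2/3 ↦ 2/3  ≥
p1 = 1/3, p2 = 1 ↦ 2/3  ≥
p1 = 2/3, p2 = 0 ↦ 1/3  <
p1 = 2/3, p2 = 1/3 ↦ 1/3  <
p1 = 2/3, p2 = 2/3 ↦ 1/3  <
p1 = 2/3, p2 = 1 ↦ 1/3  <
p1 = 1, p2 = 0 ↦ 0  <
p1 = 1, p2 = 1/3 ↦ 0  <
p1 = 1, p2 = 2/3 ↦ 0  <
p1 = 1, p2 = 1 ↦ 0  <
So 8 of the 16 assignments meet the threshold.

8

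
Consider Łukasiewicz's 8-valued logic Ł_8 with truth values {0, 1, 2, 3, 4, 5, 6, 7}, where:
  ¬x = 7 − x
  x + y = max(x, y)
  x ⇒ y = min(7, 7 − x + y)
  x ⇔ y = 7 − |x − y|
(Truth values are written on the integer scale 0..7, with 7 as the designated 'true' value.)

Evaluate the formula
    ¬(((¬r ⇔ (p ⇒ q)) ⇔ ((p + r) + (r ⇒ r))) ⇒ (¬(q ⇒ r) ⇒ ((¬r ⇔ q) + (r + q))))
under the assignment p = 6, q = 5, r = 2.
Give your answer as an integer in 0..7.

0

¬r = ¬2 = 5
p ⇒ q = 6 ⇒ 5 = 6
¬r ⇔ (p ⇒ q) = 5 ⇔ 6 = 6
p + r = 6 + 2 = 6
r ⇒ r = 2 ⇒ 2 = 7
(p + r) + (r ⇒ r) = 6 + 7 = 7
(¬r ⇔ (p ⇒ q)) ⇔ ((p + r) + (r ⇒ r)) = 6 ⇔ 7 = 6
q ⇒ r = 5 ⇒ 2 = 4
¬(q ⇒ r) = ¬4 = 3
¬r = ¬2 = 5
¬r ⇔ q = 5 ⇔ 5 = 7
r + q = 2 + 5 = 5
(¬r ⇔ q) + (r + q) = 7 + 5 = 7
¬(q ⇒ r) ⇒ ((¬r ⇔ q) + (r + q)) = 3 ⇒ 7 = 7
((¬r ⇔ (p ⇒ q)) ⇔ ((p + r) + (r ⇒ r))) ⇒ (¬(q ⇒ r) ⇒ ((¬r ⇔ q) + (r + q))) = 6 ⇒ 7 = 7
¬(((¬r ⇔ (p ⇒ q)) ⇔ ((p + r) + (r ⇒ r))) ⇒ (¬(q ⇒ r) ⇒ ((¬r ⇔ q) + (r + q)))) = ¬7 = 0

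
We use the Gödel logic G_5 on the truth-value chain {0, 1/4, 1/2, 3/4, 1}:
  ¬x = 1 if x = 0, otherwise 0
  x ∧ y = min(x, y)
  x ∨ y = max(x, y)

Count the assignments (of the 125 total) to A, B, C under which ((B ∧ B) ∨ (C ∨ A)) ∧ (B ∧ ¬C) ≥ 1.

5

value 1: 5 assignments (counts)
value 3/4: 5 assignments
value 1/2: 5 assignments
value 1/4: 5 assignments
value 0: 105 assignments
So 5 of the 125 assignments meet the threshold.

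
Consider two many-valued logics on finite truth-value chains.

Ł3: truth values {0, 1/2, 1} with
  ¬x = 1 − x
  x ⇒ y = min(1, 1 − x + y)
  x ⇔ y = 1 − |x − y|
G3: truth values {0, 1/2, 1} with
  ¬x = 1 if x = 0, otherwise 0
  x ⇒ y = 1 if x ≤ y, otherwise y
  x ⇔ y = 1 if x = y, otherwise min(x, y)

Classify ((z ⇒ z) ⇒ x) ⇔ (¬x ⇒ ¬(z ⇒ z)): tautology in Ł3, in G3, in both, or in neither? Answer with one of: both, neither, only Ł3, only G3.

only Ł3

In Ł3: every assignment gives 1 — tautology.
In G3: at x = 1/2, z = 0 the value is 1/2 — not a tautology.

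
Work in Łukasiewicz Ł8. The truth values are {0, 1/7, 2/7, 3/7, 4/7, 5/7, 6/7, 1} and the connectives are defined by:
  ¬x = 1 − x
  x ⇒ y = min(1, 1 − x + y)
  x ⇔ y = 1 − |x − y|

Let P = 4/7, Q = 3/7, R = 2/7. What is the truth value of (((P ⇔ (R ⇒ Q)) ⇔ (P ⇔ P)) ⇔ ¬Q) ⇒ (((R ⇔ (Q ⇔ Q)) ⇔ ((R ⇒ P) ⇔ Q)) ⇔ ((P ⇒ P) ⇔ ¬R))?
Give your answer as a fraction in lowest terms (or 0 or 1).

R ⇒ Q = 2/7 ⇒ 3/7 = 1
P ⇔ (R ⇒ Q) = 4/7 ⇔ 1 = 4/7
P ⇔ P = 4/7 ⇔ 4/7 = 1
(P ⇔ (R ⇒ Q)) ⇔ (P ⇔ P) = 4/7 ⇔ 1 = 4/7
¬Q = ¬3/7 = 4/7
((P ⇔ (R ⇒ Q)) ⇔ (P ⇔ P)) ⇔ ¬Q = 4/7 ⇔ 4/7 = 1
Q ⇔ Q = 3/7 ⇔ 3/7 = 1
R ⇔ (Q ⇔ Q) = 2/7 ⇔ 1 = 2/7
R ⇒ P = 2/7 ⇒ 4/7 = 1
(R ⇒ P) ⇔ Q = 1 ⇔ 3/7 = 3/7
(R ⇔ (Q ⇔ Q)) ⇔ ((R ⇒ P) ⇔ Q) = 2/7 ⇔ 3/7 = 6/7
P ⇒ P = 4/7 ⇒ 4/7 = 1
¬R = ¬2/7 = 5/7
(P ⇒ P) ⇔ ¬R = 1 ⇔ 5/7 = 5/7
((R ⇔ (Q ⇔ Q)) ⇔ ((R ⇒ P) ⇔ Q)) ⇔ ((P ⇒ P) ⇔ ¬R) = 6/7 ⇔ 5/7 = 6/7
(((P ⇔ (R ⇒ Q)) ⇔ (P ⇔ P)) ⇔ ¬Q) ⇒ (((R ⇔ (Q ⇔ Q)) ⇔ ((R ⇒ P) ⇔ Q)) ⇔ ((P ⇒ P) ⇔ ¬R)) = 1 ⇒ 6/7 = 6/7

6/7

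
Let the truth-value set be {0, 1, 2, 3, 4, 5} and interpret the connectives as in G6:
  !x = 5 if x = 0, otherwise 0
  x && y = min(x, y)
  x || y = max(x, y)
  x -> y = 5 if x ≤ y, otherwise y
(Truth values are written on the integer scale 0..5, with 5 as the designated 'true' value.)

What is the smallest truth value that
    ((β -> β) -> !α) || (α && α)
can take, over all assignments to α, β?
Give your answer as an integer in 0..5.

Take α = 1, β = 0:
β -> β = 0 -> 0 = 5
!α = !1 = 0
(β -> β) -> !α = 5 -> 0 = 0
α && α = 1 && 1 = 1
((β -> β) -> !α) || (α && α) = 0 || 1 = 1
No assignment yields a value below 1, so this is the minimum.

1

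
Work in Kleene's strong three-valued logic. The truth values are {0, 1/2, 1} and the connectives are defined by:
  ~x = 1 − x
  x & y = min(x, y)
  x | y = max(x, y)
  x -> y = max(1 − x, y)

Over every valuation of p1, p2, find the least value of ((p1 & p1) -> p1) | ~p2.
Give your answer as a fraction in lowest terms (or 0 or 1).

Take p1 = 1/2, p2 = 1/2:
p1 & p1 = 1/2 & 1/2 = 1/2
(p1 & p1) -> p1 = 1/2 -> 1/2 = 1/2
~p2 = ~1/2 = 1/2
((p1 & p1) -> p1) | ~p2 = 1/2 | 1/2 = 1/2
No assignment yields a value below 1/2, so this is the minimum.

1/2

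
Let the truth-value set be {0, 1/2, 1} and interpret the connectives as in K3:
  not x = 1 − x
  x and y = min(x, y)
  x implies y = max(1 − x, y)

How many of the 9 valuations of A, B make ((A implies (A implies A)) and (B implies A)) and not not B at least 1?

1

A = 0, B = 0 ↦ 0  <
A = 0, B = 1/2 ↦ 1/2  <
A = 0, B = 1 ↦ 0  <
A = 1/2, B = 0 ↦ 0  <
A = 1/2, B = 1/2 ↦ 1/2  <
A = 1/2, B = 1 ↦ 1/2  <
A = 1, B = 0 ↦ 0  <
A = 1, B = 1/2 ↦ 1/2  <
A = 1, B = 1 ↦ 1  ≥
So 1 of the 9 assignments meets the threshold.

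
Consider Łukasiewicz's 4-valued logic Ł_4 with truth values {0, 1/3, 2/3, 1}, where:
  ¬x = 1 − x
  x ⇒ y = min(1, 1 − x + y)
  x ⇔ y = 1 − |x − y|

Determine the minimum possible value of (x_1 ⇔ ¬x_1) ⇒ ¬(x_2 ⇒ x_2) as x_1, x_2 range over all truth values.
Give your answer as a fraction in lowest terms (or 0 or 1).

Take x_1 = 1/3, x_2 = 0:
¬x_1 = ¬1/3 = 2/3
x_1 ⇔ ¬x_1 = 1/3 ⇔ 2/3 = 2/3
x_2 ⇒ x_2 = 0 ⇒ 0 = 1
¬(x_2 ⇒ x_2) = ¬1 = 0
(x_1 ⇔ ¬x_1) ⇒ ¬(x_2 ⇒ x_2) = 2/3 ⇒ 0 = 1/3
No assignment yields a value below 1/3, so this is the minimum.

1/3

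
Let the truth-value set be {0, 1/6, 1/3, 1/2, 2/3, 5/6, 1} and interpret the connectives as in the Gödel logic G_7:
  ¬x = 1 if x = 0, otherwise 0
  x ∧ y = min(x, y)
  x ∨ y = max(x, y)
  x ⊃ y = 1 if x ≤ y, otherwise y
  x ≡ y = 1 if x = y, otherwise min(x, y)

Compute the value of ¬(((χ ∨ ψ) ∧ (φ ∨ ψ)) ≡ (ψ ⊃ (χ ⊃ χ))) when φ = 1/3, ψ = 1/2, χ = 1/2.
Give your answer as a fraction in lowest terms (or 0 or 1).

0

χ ∨ ψ = 1/2 ∨ 1/2 = 1/2
φ ∨ ψ = 1/3 ∨ 1/2 = 1/2
(χ ∨ ψ) ∧ (φ ∨ ψ) = 1/2 ∧ 1/2 = 1/2
χ ⊃ χ = 1/2 ⊃ 1/2 = 1
ψ ⊃ (χ ⊃ χ) = 1/2 ⊃ 1 = 1
((χ ∨ ψ) ∧ (φ ∨ ψ)) ≡ (ψ ⊃ (χ ⊃ χ)) = 1/2 ≡ 1 = 1/2
¬(((χ ∨ ψ) ∧ (φ ∨ ψ)) ≡ (ψ ⊃ (χ ⊃ χ))) = ¬1/2 = 0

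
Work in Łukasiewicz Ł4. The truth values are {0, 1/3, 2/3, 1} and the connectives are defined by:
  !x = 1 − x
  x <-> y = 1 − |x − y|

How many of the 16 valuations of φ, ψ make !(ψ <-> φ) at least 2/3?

6

φ = 0, ψ = 0 ↦ 0  <
φ = 0, ψ = 1/3 ↦ 1/3  <
φ = 0, ψ = 2/3 ↦ 2/3  ≥
φ = 0, ψ = 1 ↦ 1  ≥
φ = 1/3, ψ = 0 ↦ 1/3  <
φ = 1/3, ψ = 1/3 ↦ 0  <
φ = 1/3, ψ = 2/3 ↦ 1/3  <
φ = 1/3, ψ = 1 ↦ 2/3  ≥
φ = 2/3, ψ = 0 ↦ 2/3  ≥
φ = 2/3, ψ = 1/3 ↦ 1/3  <
φ = 2/3, ψ = 2/3 ↦ 0  <
φ = 2/3, ψ = 1 ↦ 1/3  <
φ = 1, ψ = 0 ↦ 1  ≥
φ = 1, ψ = 1/3 ↦ 2/3  ≥
φ = 1, ψ = 2/3 ↦ 1/3  <
φ = 1, ψ = 1 ↦ 0  <
So 6 of the 16 assignments meet the threshold.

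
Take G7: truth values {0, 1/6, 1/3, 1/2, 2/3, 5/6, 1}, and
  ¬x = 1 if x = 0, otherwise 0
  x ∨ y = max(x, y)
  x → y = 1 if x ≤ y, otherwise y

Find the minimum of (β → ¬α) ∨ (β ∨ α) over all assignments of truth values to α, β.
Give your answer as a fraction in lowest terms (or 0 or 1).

Take α = 1/6, β = 1/6:
¬α = ¬1/6 = 0
β → ¬α = 1/6 → 0 = 0
β ∨ α = 1/6 ∨ 1/6 = 1/6
(β → ¬α) ∨ (β ∨ α) = 0 ∨ 1/6 = 1/6
No assignment yields a value below 1/6, so this is the minimum.

1/6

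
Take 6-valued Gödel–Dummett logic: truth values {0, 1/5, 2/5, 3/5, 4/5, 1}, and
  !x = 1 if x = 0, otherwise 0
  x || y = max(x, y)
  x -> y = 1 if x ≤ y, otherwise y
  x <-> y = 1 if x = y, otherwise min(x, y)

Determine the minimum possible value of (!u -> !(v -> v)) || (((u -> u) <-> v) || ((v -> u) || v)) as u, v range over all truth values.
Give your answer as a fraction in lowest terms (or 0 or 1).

1/5

Take u = 0, v = 1/5:
!u = !0 = 1
v -> v = 1/5 -> 1/5 = 1
!(v -> v) = !1 = 0
!u -> !(v -> v) = 1 -> 0 = 0
u -> u = 0 -> 0 = 1
(u -> u) <-> v = 1 <-> 1/5 = 1/5
v -> u = 1/5 -> 0 = 0
(v -> u) || v = 0 || 1/5 = 1/5
((u -> u) <-> v) || ((v -> u) || v) = 1/5 || 1/5 = 1/5
(!u -> !(v -> v)) || (((u -> u) <-> v) || ((v -> u) || v)) = 0 || 1/5 = 1/5
No assignment yields a value below 1/5, so this is the minimum.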